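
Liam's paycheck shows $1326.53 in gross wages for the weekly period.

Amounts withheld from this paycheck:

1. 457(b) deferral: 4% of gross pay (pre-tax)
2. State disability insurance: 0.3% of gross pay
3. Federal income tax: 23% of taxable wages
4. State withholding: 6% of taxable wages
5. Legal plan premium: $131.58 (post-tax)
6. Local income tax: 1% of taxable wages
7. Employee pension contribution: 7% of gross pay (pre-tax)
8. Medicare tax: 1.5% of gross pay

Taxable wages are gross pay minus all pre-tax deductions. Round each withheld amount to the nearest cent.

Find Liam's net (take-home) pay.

$670.96

457(b) deferral: $1326.53 × 0.04 = $53.06
Employee pension contribution: $1326.53 × 0.07 = $92.86
Pre-tax total = $53.06 + $92.86 = $145.92
Taxable wages = $1326.53 − $145.92 = $1180.61
Local income tax: $1180.61 × 0.01 = $11.81
State withholding: $1180.61 × 0.06 = $70.84
Federal income tax: $1180.61 × 0.23 = $271.54
State disability insurance: $1326.53 × 0.003 = $3.98
Medicare tax: $1326.53 × 0.015 = $19.90
Legal plan premium: $131.58
Total deductions = $53.06 + $92.86 + $11.81 + $70.84 + $271.54 + $3.98 + $19.90 + $131.58 = $655.57
Net pay = $1326.53 − $655.57 = $670.96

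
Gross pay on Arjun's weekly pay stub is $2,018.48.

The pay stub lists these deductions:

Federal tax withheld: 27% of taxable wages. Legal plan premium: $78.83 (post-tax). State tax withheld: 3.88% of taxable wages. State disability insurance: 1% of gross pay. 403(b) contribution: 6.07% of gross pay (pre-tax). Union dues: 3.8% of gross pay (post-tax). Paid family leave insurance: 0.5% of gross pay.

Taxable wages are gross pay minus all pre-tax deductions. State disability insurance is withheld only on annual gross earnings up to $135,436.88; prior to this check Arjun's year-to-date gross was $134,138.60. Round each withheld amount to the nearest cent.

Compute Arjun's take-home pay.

403(b) contribution: $2,018.48 × 0.0607 = $122.52
Taxable wages = $2,018.48 − $122.52 = $1,895.96
Federal tax withheld: $1,895.96 × 0.27 = $511.91
State tax withheld: $1,895.96 × 0.0388 = $73.56
Paid family leave insurance: $2,018.48 × 0.005 = $10.09
State disability insurance: only $135,436.88 − $134,138.60 = $1,298.28 of this check is subject → $1,298.28 × 0.01 = $12.98
Legal plan premium: $78.83
Union dues: $2,018.48 × 0.038 = $76.70
Total deductions = $122.52 + $511.91 + $73.56 + $10.09 + $12.98 + $78.83 + $76.70 = $886.59
Net pay = $2,018.48 − $886.59 = $1,131.89

$1,131.89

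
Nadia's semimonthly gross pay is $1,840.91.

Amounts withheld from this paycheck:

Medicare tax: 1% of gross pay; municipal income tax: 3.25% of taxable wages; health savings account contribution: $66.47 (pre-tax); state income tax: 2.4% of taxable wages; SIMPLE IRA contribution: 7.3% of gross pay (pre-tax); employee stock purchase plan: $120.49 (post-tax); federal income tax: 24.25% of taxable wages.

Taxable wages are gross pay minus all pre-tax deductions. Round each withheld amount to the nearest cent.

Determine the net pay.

Health savings account contribution: $66.47
SIMPLE IRA contribution: $1,840.91 × 0.073 = $134.39
Pre-tax total = $66.47 + $134.39 = $200.86
Taxable wages = $1,840.91 − $200.86 = $1,640.05
Municipal income tax: $1,640.05 × 0.0325 = $53.30
State income tax: $1,640.05 × 0.024 = $39.36
Federal income tax: $1,640.05 × 0.2425 = $397.71
Medicare tax: $1,840.91 × 0.01 = $18.41
Employee stock purchase plan: $120.49
Total deductions = $66.47 + $134.39 + $53.30 + $39.36 + $397.71 + $18.41 + $120.49 = $830.13
Net pay = $1,840.91 − $830.13 = $1,010.78

$1,010.78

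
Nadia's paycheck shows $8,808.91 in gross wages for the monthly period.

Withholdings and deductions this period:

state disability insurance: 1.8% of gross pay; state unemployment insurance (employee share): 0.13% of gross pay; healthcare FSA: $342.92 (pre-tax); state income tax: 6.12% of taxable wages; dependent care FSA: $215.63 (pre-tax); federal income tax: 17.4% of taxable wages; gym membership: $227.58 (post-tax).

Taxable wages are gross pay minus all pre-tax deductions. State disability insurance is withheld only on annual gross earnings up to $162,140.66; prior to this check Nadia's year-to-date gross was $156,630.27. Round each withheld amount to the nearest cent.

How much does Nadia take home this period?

Dependent care FSA: $215.63
Healthcare FSA: $342.92
Pre-tax total = $215.63 + $342.92 = $558.55
Taxable wages = $8,808.91 − $558.55 = $8,250.36
Federal income tax: $8,250.36 × 0.174 = $1,435.56
State income tax: $8,250.36 × 0.0612 = $504.92
State disability insurance: only $162,140.66 − $156,630.27 = $5,510.39 of this check is subject → $5,510.39 × 0.018 = $99.19
State unemployment insurance (employee share): $8,808.91 × 0.0013 = $11.45
Gym membership: $227.58
Total deductions = $215.63 + $342.92 + $1,435.56 + $504.92 + $99.19 + $11.45 + $227.58 = $2,837.25
Net pay = $8,808.91 − $2,837.25 = $5,971.66

$5,971.66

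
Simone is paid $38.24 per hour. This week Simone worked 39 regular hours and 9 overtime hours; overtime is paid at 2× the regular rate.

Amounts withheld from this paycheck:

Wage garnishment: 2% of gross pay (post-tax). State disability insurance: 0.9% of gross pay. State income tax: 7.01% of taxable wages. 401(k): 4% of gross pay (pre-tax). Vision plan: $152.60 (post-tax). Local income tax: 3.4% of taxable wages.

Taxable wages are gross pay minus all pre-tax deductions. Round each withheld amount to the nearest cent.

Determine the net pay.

$1,658.86

Regular pay: 39 × $38.24 = $1,491.36
Overtime pay: 9 × $38.24 × 2 = $688.32
Gross pay = $1,491.36 + $688.32 = $2,179.68
401(k): $2,179.68 × 0.04 = $87.19
Taxable wages = $2,179.68 − $87.19 = $2,092.49
State income tax: $2,092.49 × 0.0701 = $146.68
Local income tax: $2,092.49 × 0.034 = $71.14
State disability insurance: $2,179.68 × 0.009 = $19.62
Wage garnishment: $2,179.68 × 0.02 = $43.59
Vision plan: $152.60
Total deductions = $87.19 + $146.68 + $71.14 + $19.62 + $43.59 + $152.60 = $520.82
Net pay = $2,179.68 − $520.82 = $1,658.86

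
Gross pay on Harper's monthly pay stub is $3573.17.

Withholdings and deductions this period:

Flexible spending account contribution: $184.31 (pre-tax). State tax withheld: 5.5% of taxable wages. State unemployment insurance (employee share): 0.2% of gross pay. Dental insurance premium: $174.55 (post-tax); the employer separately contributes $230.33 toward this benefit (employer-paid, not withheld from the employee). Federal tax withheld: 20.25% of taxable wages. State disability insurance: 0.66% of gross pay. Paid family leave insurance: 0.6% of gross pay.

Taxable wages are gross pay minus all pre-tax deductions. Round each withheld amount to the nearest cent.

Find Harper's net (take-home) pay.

Flexible spending account contribution: $184.31
Taxable wages = $3573.17 − $184.31 = $3388.86
Federal tax withheld: $3388.86 × 0.2025 = $686.24
State tax withheld: $3388.86 × 0.055 = $186.39
State disability insurance: $3573.17 × 0.0066 = $23.58
Paid family leave insurance: $3573.17 × 0.006 = $21.44
State unemployment insurance (employee share): $3573.17 × 0.002 = $7.15
Dental insurance premium: $174.55
(Employer's $230.33 toward dental insurance premium is not withheld from the employee.)
Total deductions = $184.31 + $686.24 + $186.39 + $23.58 + $21.44 + $7.15 + $174.55 = $1283.66
Net pay = $3573.17 − $1283.66 = $2289.51

$2289.51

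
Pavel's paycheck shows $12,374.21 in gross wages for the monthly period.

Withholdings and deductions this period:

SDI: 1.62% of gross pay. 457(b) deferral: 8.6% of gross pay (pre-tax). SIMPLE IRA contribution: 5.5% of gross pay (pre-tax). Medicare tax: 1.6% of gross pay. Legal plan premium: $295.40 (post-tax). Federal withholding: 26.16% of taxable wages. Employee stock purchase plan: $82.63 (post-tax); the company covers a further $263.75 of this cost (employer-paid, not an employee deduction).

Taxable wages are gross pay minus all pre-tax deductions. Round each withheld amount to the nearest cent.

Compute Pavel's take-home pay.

$7,072.31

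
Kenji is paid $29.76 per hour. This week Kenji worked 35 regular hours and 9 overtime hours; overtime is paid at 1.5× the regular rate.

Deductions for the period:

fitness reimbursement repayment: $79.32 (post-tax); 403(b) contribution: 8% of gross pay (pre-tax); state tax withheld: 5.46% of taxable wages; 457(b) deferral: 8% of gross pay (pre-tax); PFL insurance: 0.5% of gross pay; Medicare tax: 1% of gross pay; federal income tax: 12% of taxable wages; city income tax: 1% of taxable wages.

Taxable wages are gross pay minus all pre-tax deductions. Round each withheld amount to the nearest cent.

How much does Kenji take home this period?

$887.64

Regular pay: 35 × $29.76 = $1,041.60
Overtime pay: 9 × $29.76 × 1.5 = $401.76
Gross pay = $1,041.60 + $401.76 = $1,443.36
403(b) contribution: $1,443.36 × 0.08 = $115.47
457(b) deferral: $1,443.36 × 0.08 = $115.47
Pre-tax total = $115.47 + $115.47 = $230.94
Taxable wages = $1,443.36 − $230.94 = $1,212.42
State tax withheld: $1,212.42 × 0.0546 = $66.20
Federal income tax: $1,212.42 × 0.12 = $145.49
City income tax: $1,212.42 × 0.01 = $12.12
Medicare tax: $1,443.36 × 0.01 = $14.43
PFL insurance: $1,443.36 × 0.005 = $7.22
Fitness reimbursement repayment: $79.32
Total deductions = $115.47 + $115.47 + $66.20 + $145.49 + $12.12 + $14.43 + $7.22 + $79.32 = $555.72
Net pay = $1,443.36 − $555.72 = $887.64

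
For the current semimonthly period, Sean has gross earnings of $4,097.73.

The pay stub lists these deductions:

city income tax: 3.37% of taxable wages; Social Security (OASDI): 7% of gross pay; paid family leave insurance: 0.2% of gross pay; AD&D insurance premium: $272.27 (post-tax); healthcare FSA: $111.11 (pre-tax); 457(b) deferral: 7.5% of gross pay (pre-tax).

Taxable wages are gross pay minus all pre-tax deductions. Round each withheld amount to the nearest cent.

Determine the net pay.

Healthcare FSA: $111.11
457(b) deferral: $4,097.73 × 0.075 = $307.33
Pre-tax total = $111.11 + $307.33 = $418.44
Taxable wages = $4,097.73 − $418.44 = $3,679.29
City income tax: $3,679.29 × 0.0337 = $123.99
Paid family leave insurance: $4,097.73 × 0.002 = $8.20
Social Security (OASDI): $4,097.73 × 0.07 = $286.84
AD&D insurance premium: $272.27
Total deductions = $111.11 + $307.33 + $123.99 + $8.20 + $286.84 + $272.27 = $1,109.74
Net pay = $4,097.73 − $1,109.74 = $2,987.99

$2,987.99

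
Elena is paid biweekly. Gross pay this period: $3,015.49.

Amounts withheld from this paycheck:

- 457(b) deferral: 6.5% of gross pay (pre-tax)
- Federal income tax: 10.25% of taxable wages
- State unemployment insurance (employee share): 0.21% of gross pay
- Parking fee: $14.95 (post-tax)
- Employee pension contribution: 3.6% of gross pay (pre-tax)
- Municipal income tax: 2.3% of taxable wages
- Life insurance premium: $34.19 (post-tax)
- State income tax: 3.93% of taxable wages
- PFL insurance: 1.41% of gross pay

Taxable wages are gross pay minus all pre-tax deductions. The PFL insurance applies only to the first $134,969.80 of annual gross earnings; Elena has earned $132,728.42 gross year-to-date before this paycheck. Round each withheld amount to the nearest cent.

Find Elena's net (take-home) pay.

$2,177.09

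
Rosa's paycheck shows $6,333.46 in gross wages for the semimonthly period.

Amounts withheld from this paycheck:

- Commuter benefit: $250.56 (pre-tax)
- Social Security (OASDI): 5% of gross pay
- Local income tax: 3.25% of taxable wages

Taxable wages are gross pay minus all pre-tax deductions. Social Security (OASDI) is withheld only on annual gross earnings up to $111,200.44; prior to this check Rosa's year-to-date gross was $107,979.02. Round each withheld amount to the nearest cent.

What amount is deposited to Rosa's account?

$5,724.14

Commuter benefit: $250.56
Taxable wages = $6,333.46 − $250.56 = $6,082.90
Local income tax: $6,082.90 × 0.0325 = $197.69
Social Security (OASDI): only $111,200.44 − $107,979.02 = $3,221.42 of this check is subject → $3,221.42 × 0.05 = $161.07
Total deductions = $250.56 + $197.69 + $161.07 = $609.32
Net pay = $6,333.46 − $609.32 = $5,724.14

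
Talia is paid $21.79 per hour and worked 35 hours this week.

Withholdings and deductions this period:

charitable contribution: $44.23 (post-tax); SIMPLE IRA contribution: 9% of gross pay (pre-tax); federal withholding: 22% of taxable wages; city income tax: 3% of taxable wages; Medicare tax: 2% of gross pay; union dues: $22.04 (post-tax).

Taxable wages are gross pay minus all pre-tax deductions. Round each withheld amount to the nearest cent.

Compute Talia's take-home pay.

Gross pay: 35 × $21.79 = $762.65
SIMPLE IRA contribution: $762.65 × 0.09 = $68.64
Taxable wages = $762.65 − $68.64 = $694.01
City income tax: $694.01 × 0.03 = $20.82
Federal withholding: $694.01 × 0.22 = $152.68
Medicare tax: $762.65 × 0.02 = $15.25
Union dues: $22.04
Charitable contribution: $44.23
Total deductions = $68.64 + $20.82 + $152.68 + $15.25 + $22.04 + $44.23 = $323.66
Net pay = $762.65 − $323.66 = $438.99

$438.99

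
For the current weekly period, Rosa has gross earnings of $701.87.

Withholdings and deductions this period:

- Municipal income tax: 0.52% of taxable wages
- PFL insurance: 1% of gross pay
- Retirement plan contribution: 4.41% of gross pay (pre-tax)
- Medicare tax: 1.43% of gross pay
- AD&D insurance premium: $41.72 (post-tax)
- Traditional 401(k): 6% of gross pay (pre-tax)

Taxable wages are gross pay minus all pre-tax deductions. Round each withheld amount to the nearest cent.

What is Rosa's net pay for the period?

$566.76

Traditional 401(k): $701.87 × 0.06 = $42.11
Retirement plan contribution: $701.87 × 0.0441 = $30.95
Pre-tax total = $42.11 + $30.95 = $73.06
Taxable wages = $701.87 − $73.06 = $628.81
Municipal income tax: $628.81 × 0.0052 = $3.27
PFL insurance: $701.87 × 0.01 = $7.02
Medicare tax: $701.87 × 0.0143 = $10.04
AD&D insurance premium: $41.72
Total deductions = $42.11 + $30.95 + $3.27 + $7.02 + $10.04 + $41.72 = $135.11
Net pay = $701.87 − $135.11 = $566.76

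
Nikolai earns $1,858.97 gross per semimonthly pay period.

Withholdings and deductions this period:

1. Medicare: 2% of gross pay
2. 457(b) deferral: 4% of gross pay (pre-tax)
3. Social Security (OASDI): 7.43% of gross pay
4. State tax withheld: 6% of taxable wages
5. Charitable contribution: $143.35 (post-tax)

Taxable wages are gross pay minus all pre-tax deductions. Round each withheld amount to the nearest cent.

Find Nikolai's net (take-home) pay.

$1,358.88

457(b) deferral: $1,858.97 × 0.04 = $74.36
Taxable wages = $1,858.97 − $74.36 = $1,784.61
State tax withheld: $1,784.61 × 0.06 = $107.08
Social Security (OASDI): $1,858.97 × 0.0743 = $138.12
Medicare: $1,858.97 × 0.02 = $37.18
Charitable contribution: $143.35
Total deductions = $74.36 + $107.08 + $138.12 + $37.18 + $143.35 = $500.09
Net pay = $1,858.97 − $500.09 = $1,358.88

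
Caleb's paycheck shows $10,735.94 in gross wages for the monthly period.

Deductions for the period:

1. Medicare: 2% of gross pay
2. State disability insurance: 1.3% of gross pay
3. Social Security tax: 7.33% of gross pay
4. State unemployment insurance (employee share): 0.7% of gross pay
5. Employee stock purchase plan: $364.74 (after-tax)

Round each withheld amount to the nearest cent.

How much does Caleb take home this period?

$9,154.82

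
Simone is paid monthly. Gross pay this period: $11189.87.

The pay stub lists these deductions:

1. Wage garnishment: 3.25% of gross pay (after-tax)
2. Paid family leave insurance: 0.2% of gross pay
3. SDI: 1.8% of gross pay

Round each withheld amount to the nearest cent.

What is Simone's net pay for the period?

Paid family leave insurance: $11189.87 × 0.002 = $22.38
SDI: $11189.87 × 0.018 = $201.42
Wage garnishment: $11189.87 × 0.0325 = $363.67
Total deductions = $22.38 + $201.42 + $363.67 = $587.47
Net pay = $11189.87 − $587.47 = $10602.40

$10602.40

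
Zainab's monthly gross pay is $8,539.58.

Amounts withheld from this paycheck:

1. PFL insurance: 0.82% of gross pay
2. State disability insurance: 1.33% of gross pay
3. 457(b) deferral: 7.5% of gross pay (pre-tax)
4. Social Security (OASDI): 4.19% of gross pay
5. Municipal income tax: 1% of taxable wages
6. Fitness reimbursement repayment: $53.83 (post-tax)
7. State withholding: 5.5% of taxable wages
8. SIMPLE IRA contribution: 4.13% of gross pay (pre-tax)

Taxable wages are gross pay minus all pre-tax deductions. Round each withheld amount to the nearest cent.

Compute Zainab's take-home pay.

SIMPLE IRA contribution: $8,539.58 × 0.0413 = $352.68
457(b) deferral: $8,539.58 × 0.075 = $640.47
Pre-tax total = $352.68 + $640.47 = $993.15
Taxable wages = $8,539.58 − $993.15 = $7,546.43
State withholding: $7,546.43 × 0.055 = $415.05
Municipal income tax: $7,546.43 × 0.01 = $75.46
State disability insurance: $8,539.58 × 0.0133 = $113.58
PFL insurance: $8,539.58 × 0.0082 = $70.02
Social Security (OASDI): $8,539.58 × 0.0419 = $357.81
Fitness reimbursement repayment: $53.83
Total deductions = $352.68 + $640.47 + $415.05 + $75.46 + $113.58 + $70.02 + $357.81 + $53.83 = $2,078.90
Net pay = $8,539.58 − $2,078.90 = $6,460.68

$6,460.68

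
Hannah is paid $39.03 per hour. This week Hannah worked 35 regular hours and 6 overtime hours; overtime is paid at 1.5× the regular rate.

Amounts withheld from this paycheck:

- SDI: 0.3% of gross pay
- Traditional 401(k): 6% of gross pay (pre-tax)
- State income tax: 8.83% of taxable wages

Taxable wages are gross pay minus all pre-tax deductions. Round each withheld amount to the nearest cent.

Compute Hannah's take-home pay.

$1466.59

Regular pay: 35 × $39.03 = $1366.05
Overtime pay: 6 × $39.03 × 1.5 = $351.27
Gross pay = $1366.05 + $351.27 = $1717.32
Traditional 401(k): $1717.32 × 0.06 = $103.04
Taxable wages = $1717.32 − $103.04 = $1614.28
State income tax: $1614.28 × 0.0883 = $142.54
SDI: $1717.32 × 0.003 = $5.15
Total deductions = $103.04 + $142.54 + $5.15 = $250.73
Net pay = $1717.32 − $250.73 = $1466.59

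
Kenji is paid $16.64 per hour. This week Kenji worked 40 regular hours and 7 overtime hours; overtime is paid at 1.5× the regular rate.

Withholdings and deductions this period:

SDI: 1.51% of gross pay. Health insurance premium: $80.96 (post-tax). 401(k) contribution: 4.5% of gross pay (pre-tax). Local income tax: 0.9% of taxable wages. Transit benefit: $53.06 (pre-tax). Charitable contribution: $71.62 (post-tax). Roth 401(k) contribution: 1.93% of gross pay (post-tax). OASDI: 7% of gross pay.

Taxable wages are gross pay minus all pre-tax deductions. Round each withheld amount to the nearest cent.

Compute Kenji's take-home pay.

Regular pay: 40 × $16.64 = $665.60
Overtime pay: 7 × $16.64 × 1.5 = $174.72
Gross pay = $665.60 + $174.72 = $840.32
Transit benefit: $53.06
401(k) contribution: $840.32 × 0.045 = $37.81
Pre-tax total = $53.06 + $37.81 = $90.87
Taxable wages = $840.32 − $90.87 = $749.45
Local income tax: $749.45 × 0.009 = $6.75
SDI: $840.32 × 0.0151 = $12.69
OASDI: $840.32 × 0.07 = $58.82
Health insurance premium: $80.96
Charitable contribution: $71.62
Roth 401(k) contribution: $840.32 × 0.0193 = $16.22
Total deductions = $53.06 + $37.81 + $6.75 + $12.69 + $58.82 + $80.96 + $71.62 + $16.22 = $337.93
Net pay = $840.32 − $337.93 = $502.39

$502.39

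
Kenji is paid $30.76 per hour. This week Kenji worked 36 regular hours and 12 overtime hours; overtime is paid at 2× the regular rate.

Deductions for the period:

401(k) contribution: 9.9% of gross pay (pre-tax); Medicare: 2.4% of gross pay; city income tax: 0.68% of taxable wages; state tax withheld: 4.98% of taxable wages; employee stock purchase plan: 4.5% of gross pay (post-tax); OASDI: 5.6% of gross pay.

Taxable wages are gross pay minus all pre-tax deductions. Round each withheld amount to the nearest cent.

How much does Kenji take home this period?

Regular pay: 36 × $30.76 = $1,107.36
Overtime pay: 12 × $30.76 × 2 = $738.24
Gross pay = $1,107.36 + $738.24 = $1,845.60
401(k) contribution: $1,845.60 × 0.099 = $182.71
Taxable wages = $1,845.60 − $182.71 = $1,662.89
City income tax: $1,662.89 × 0.0068 = $11.31
State tax withheld: $1,662.89 × 0.0498 = $82.81
OASDI: $1,845.60 × 0.056 = $103.35
Medicare: $1,845.60 × 0.024 = $44.29
Employee stock purchase plan: $1,845.60 × 0.045 = $83.05
Total deductions = $182.71 + $11.31 + $82.81 + $103.35 + $44.29 + $83.05 = $507.52
Net pay = $1,845.60 − $507.52 = $1,338.08

$1,338.08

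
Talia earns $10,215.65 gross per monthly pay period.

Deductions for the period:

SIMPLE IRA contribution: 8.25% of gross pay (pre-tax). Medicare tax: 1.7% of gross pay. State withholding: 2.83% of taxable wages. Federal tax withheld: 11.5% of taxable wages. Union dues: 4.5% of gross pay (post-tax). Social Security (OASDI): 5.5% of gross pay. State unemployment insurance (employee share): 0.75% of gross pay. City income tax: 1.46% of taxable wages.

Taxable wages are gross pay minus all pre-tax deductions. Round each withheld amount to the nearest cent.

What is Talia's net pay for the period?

$6,621.04

SIMPLE IRA contribution: $10,215.65 × 0.0825 = $842.79
Taxable wages = $10,215.65 − $842.79 = $9,372.86
State withholding: $9,372.86 × 0.0283 = $265.25
Federal tax withheld: $9,372.86 × 0.115 = $1,077.88
City income tax: $9,372.86 × 0.0146 = $136.84
Social Security (OASDI): $10,215.65 × 0.055 = $561.86
Medicare tax: $10,215.65 × 0.017 = $173.67
State unemployment insurance (employee share): $10,215.65 × 0.0075 = $76.62
Union dues: $10,215.65 × 0.045 = $459.70
Total deductions = $842.79 + $265.25 + $1,077.88 + $136.84 + $561.86 + $173.67 + $76.62 + $459.70 = $3,594.61
Net pay = $10,215.65 − $3,594.61 = $6,621.04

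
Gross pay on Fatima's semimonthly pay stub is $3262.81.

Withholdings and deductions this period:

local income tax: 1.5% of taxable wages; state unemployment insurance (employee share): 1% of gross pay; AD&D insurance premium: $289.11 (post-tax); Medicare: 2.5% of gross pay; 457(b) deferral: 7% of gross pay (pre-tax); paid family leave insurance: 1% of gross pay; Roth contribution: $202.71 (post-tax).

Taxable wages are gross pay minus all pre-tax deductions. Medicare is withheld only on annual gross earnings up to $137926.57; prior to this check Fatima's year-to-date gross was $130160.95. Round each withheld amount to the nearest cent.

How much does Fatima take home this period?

457(b) deferral: $3262.81 × 0.07 = $228.40
Taxable wages = $3262.81 − $228.40 = $3034.41
Local income tax: $3034.41 × 0.015 = $45.52
Paid family leave insurance: $3262.81 × 0.01 = $32.63
State unemployment insurance (employee share): $3262.81 × 0.01 = $32.63
Medicare: cap not yet reached, full $3262.81 is subject → $3262.81 × 0.025 = $81.57
AD&D insurance premium: $289.11
Roth contribution: $202.71
Total deductions = $228.40 + $45.52 + $32.63 + $32.63 + $81.57 + $289.11 + $202.71 = $912.57
Net pay = $3262.81 − $912.57 = $2350.24

$2350.24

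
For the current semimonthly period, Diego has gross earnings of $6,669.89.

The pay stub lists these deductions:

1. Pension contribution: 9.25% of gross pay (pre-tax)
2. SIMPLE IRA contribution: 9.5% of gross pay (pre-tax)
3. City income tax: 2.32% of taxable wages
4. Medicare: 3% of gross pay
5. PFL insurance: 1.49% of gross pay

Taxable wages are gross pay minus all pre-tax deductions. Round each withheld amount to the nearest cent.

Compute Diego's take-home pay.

SIMPLE IRA contribution: $6,669.89 × 0.095 = $633.64
Pension contribution: $6,669.89 × 0.0925 = $616.96
Pre-tax total = $633.64 + $616.96 = $1,250.60
Taxable wages = $6,669.89 − $1,250.60 = $5,419.29
City income tax: $5,419.29 × 0.0232 = $125.73
Medicare: $6,669.89 × 0.03 = $200.10
PFL insurance: $6,669.89 × 0.0149 = $99.38
Total deductions = $633.64 + $616.96 + $125.73 + $200.10 + $99.38 = $1,675.81
Net pay = $6,669.89 − $1,675.81 = $4,994.08

$4,994.08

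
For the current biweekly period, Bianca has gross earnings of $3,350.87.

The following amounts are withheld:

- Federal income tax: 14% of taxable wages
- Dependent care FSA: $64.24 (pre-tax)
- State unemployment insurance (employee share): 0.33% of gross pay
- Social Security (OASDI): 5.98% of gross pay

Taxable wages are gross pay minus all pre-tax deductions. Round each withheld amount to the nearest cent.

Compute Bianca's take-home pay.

$2,615.06

Dependent care FSA: $64.24
Taxable wages = $3,350.87 − $64.24 = $3,286.63
Federal income tax: $3,286.63 × 0.14 = $460.13
State unemployment insurance (employee share): $3,350.87 × 0.0033 = $11.06
Social Security (OASDI): $3,350.87 × 0.0598 = $200.38
Total deductions = $64.24 + $460.13 + $11.06 + $200.38 = $735.81
Net pay = $3,350.87 − $735.81 = $2,615.06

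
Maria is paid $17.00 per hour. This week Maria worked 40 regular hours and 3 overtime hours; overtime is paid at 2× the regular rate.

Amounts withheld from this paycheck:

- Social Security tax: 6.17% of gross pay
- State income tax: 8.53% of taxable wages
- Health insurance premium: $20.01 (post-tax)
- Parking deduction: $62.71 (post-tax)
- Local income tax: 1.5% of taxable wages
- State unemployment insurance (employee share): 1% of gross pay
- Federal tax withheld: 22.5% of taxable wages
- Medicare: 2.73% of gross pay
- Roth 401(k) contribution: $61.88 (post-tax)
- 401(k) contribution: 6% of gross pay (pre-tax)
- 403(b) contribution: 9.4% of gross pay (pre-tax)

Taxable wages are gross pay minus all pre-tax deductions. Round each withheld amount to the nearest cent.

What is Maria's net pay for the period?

Regular pay: 40 × $17.00 = $680.00
Overtime pay: 3 × $17.00 × 2 = $102.00
Gross pay = $680.00 + $102.00 = $782.00
401(k) contribution: $782.00 × 0.06 = $46.92
403(b) contribution: $782.00 × 0.094 = $73.51
Pre-tax total = $46.92 + $73.51 = $120.43
Taxable wages = $782.00 − $120.43 = $661.57
Local income tax: $661.57 × 0.015 = $9.92
Federal tax withheld: $661.57 × 0.225 = $148.85
State income tax: $661.57 × 0.0853 = $56.43
State unemployment insurance (employee share): $782.00 × 0.01 = $7.82
Social Security tax: $782.00 × 0.0617 = $48.25
Medicare: $782.00 × 0.0273 = $21.35
Parking deduction: $62.71
Health insurance premium: $20.01
Roth 401(k) contribution: $61.88
Total deductions = $46.92 + $73.51 + $9.92 + $148.85 + $56.43 + $7.82 + $48.25 + $21.35 + $62.71 + $20.01 + $61.88 = $557.65
Net pay = $782.00 − $557.65 = $224.35

$224.35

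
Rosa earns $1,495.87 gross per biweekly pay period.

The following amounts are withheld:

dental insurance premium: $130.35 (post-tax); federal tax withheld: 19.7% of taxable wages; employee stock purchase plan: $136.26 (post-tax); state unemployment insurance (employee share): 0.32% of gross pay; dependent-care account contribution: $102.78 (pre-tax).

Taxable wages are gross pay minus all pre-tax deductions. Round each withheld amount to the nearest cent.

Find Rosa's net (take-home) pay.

$847.25

Dependent-care account contribution: $102.78
Taxable wages = $1,495.87 − $102.78 = $1,393.09
Federal tax withheld: $1,393.09 × 0.197 = $274.44
State unemployment insurance (employee share): $1,495.87 × 0.0032 = $4.79
Employee stock purchase plan: $136.26
Dental insurance premium: $130.35
Total deductions = $102.78 + $274.44 + $4.79 + $136.26 + $130.35 = $648.62
Net pay = $1,495.87 − $648.62 = $847.25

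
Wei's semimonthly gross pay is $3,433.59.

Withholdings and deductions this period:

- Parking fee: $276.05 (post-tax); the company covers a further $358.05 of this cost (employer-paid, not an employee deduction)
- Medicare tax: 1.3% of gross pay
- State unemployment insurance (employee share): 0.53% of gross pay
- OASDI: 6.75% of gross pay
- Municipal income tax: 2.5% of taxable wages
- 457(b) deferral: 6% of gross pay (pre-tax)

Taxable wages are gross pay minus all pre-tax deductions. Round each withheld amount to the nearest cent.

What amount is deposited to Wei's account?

$2,576.22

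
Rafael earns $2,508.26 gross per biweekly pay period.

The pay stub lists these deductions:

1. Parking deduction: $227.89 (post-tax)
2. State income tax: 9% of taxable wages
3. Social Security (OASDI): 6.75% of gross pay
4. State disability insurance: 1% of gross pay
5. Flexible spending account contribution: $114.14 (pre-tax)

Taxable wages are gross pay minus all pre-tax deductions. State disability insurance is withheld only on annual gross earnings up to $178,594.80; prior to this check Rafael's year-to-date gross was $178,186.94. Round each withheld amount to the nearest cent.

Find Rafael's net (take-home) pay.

$1,777.37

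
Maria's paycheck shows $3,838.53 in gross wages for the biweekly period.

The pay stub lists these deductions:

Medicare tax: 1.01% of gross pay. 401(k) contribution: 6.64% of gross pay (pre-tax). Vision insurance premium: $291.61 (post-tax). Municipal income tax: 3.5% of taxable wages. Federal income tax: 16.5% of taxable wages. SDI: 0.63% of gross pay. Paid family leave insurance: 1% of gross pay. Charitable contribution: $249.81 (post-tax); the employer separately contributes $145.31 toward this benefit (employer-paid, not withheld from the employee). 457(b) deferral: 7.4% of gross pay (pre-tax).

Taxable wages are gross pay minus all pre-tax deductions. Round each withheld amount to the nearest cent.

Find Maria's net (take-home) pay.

$1,996.92

457(b) deferral: $3,838.53 × 0.074 = $284.05
401(k) contribution: $3,838.53 × 0.0664 = $254.88
Pre-tax total = $284.05 + $254.88 = $538.93
Taxable wages = $3,838.53 − $538.93 = $3,299.60
Federal income tax: $3,299.60 × 0.165 = $544.43
Municipal income tax: $3,299.60 × 0.035 = $115.49
Medicare tax: $3,838.53 × 0.0101 = $38.77
SDI: $3,838.53 × 0.0063 = $24.18
Paid family leave insurance: $3,838.53 × 0.01 = $38.39
Charitable contribution: $249.81
Vision insurance premium: $291.61
(Employer's $145.31 toward charitable contribution is not withheld from the employee.)
Total deductions = $284.05 + $254.88 + $544.43 + $115.49 + $38.77 + $24.18 + $38.39 + $249.81 + $291.61 = $1,841.61
Net pay = $3,838.53 − $1,841.61 = $1,996.92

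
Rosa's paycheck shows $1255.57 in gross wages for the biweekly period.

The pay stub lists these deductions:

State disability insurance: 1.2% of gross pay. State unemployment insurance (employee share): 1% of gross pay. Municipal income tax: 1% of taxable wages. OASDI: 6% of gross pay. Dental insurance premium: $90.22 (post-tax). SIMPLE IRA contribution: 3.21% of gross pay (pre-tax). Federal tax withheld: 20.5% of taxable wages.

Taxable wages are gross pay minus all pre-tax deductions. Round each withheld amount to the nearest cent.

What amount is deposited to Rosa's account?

SIMPLE IRA contribution: $1255.57 × 0.0321 = $40.30
Taxable wages = $1255.57 − $40.30 = $1215.27
Municipal income tax: $1215.27 × 0.01 = $12.15
Federal tax withheld: $1215.27 × 0.205 = $249.13
State disability insurance: $1255.57 × 0.012 = $15.07
OASDI: $1255.57 × 0.06 = $75.33
State unemployment insurance (employee share): $1255.57 × 0.01 = $12.56
Dental insurance premium: $90.22
Total deductions = $40.30 + $12.15 + $249.13 + $15.07 + $75.33 + $12.56 + $90.22 = $494.76
Net pay = $1255.57 − $494.76 = $760.81

$760.81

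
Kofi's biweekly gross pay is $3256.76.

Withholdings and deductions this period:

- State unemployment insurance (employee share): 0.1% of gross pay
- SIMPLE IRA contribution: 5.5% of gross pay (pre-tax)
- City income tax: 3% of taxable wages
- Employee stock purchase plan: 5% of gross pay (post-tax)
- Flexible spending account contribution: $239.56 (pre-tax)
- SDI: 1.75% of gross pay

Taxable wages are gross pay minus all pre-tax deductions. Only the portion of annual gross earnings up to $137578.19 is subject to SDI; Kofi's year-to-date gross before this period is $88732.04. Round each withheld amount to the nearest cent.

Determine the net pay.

$2529.85

Flexible spending account contribution: $239.56
SIMPLE IRA contribution: $3256.76 × 0.055 = $179.12
Pre-tax total = $239.56 + $179.12 = $418.68
Taxable wages = $3256.76 − $418.68 = $2838.08
City income tax: $2838.08 × 0.03 = $85.14
SDI: cap not yet reached, full $3256.76 is subject → $3256.76 × 0.0175 = $56.99
State unemployment insurance (employee share): $3256.76 × 0.001 = $3.26
Employee stock purchase plan: $3256.76 × 0.05 = $162.84
Total deductions = $239.56 + $179.12 + $85.14 + $56.99 + $3.26 + $162.84 = $726.91
Net pay = $3256.76 − $726.91 = $2529.85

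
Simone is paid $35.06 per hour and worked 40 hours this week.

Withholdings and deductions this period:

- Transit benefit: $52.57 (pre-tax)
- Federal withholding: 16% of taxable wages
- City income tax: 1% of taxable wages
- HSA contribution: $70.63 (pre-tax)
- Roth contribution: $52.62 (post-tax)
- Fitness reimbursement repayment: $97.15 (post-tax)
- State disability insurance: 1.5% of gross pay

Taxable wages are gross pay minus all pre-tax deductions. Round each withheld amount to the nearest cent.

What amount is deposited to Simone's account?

Gross pay: 40 × $35.06 = $1402.40
Transit benefit: $52.57
HSA contribution: $70.63
Pre-tax total = $52.57 + $70.63 = $123.20
Taxable wages = $1402.40 − $123.20 = $1279.20
Federal withholding: $1279.20 × 0.16 = $204.67
City income tax: $1279.20 × 0.01 = $12.79
State disability insurance: $1402.40 × 0.015 = $21.04
Fitness reimbursement repayment: $97.15
Roth contribution: $52.62
Total deductions = $52.57 + $70.63 + $204.67 + $12.79 + $21.04 + $97.15 + $52.62 = $511.47
Net pay = $1402.40 − $511.47 = $890.93

$890.93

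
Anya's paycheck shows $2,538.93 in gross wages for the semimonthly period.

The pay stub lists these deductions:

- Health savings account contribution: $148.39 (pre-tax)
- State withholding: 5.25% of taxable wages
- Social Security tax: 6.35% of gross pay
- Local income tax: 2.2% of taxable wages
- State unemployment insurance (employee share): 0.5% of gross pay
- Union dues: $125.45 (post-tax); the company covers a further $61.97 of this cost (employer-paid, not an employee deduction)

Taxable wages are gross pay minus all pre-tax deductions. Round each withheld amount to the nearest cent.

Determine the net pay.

$1,913.09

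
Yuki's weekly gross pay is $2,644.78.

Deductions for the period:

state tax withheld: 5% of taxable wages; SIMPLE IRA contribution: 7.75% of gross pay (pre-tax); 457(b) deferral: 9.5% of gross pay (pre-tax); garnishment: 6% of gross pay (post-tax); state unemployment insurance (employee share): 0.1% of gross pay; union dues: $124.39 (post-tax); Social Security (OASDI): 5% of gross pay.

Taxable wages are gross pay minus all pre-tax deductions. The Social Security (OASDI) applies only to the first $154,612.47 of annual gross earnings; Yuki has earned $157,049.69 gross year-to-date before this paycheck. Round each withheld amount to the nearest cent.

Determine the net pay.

$1,793.41

457(b) deferral: $2,644.78 × 0.095 = $251.25
SIMPLE IRA contribution: $2,644.78 × 0.0775 = $204.97
Pre-tax total = $251.25 + $204.97 = $456.22
Taxable wages = $2,644.78 − $456.22 = $2,188.56
State tax withheld: $2,188.56 × 0.05 = $109.43
Social Security (OASDI): annual cap $154,612.47 already reached (YTD $157,049.69), so $0.00
State unemployment insurance (employee share): $2,644.78 × 0.001 = $2.64
Garnishment: $2,644.78 × 0.06 = $158.69
Union dues: $124.39
Total deductions = $251.25 + $204.97 + $109.43 + $0.00 + $2.64 + $158.69 + $124.39 = $851.37
Net pay = $2,644.78 − $851.37 = $1,793.41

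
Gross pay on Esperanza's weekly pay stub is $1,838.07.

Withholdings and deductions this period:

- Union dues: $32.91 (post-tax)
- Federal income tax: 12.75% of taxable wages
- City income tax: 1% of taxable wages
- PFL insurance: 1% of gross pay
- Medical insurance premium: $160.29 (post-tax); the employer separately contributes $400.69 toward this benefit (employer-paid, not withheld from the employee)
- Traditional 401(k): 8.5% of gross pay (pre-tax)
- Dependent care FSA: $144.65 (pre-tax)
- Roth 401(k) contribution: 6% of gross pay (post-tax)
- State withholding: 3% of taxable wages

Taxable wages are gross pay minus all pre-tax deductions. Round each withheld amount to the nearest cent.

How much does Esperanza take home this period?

Dependent care FSA: $144.65
Traditional 401(k): $1,838.07 × 0.085 = $156.24
Pre-tax total = $144.65 + $156.24 = $300.89
Taxable wages = $1,838.07 − $300.89 = $1,537.18
State withholding: $1,537.18 × 0.03 = $46.12
Federal income tax: $1,537.18 × 0.1275 = $195.99
City income tax: $1,537.18 × 0.01 = $15.37
PFL insurance: $1,838.07 × 0.01 = $18.38
Union dues: $32.91
Medical insurance premium: $160.29
Roth 401(k) contribution: $1,838.07 × 0.06 = $110.28
(Employer's $400.69 toward medical insurance premium is not withheld from the employee.)
Total deductions = $144.65 + $156.24 + $46.12 + $195.99 + $15.37 + $18.38 + $32.91 + $160.29 + $110.28 = $880.23
Net pay = $1,838.07 − $880.23 = $957.84

$957.84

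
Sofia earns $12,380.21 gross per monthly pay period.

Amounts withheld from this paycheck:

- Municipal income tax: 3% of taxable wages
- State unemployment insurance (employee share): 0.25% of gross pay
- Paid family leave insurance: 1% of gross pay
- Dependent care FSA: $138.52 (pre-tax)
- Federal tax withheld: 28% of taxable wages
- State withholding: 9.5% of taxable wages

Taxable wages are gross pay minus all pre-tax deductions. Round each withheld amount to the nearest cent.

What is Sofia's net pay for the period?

$7,129.06

Dependent care FSA: $138.52
Taxable wages = $12,380.21 − $138.52 = $12,241.69
State withholding: $12,241.69 × 0.095 = $1,162.96
Municipal income tax: $12,241.69 × 0.03 = $367.25
Federal tax withheld: $12,241.69 × 0.28 = $3,427.67
Paid family leave insurance: $12,380.21 × 0.01 = $123.80
State unemployment insurance (employee share): $12,380.21 × 0.0025 = $30.95
Total deductions = $138.52 + $1,162.96 + $367.25 + $3,427.67 + $123.80 + $30.95 = $5,251.15
Net pay = $12,380.21 − $5,251.15 = $7,129.06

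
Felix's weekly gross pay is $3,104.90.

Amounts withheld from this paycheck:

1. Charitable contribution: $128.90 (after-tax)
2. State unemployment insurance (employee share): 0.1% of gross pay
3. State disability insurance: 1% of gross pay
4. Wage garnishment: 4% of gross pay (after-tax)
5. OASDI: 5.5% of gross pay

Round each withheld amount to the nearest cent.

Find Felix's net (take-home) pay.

OASDI: $3,104.90 × 0.055 = $170.77
State disability insurance: $3,104.90 × 0.01 = $31.05
State unemployment insurance (employee share): $3,104.90 × 0.001 = $3.10
Wage garnishment: $3,104.90 × 0.04 = $124.20
Charitable contribution: $128.90
Total deductions = $170.77 + $31.05 + $3.10 + $124.20 + $128.90 = $458.02
Net pay = $3,104.90 − $458.02 = $2,646.88

$2,646.88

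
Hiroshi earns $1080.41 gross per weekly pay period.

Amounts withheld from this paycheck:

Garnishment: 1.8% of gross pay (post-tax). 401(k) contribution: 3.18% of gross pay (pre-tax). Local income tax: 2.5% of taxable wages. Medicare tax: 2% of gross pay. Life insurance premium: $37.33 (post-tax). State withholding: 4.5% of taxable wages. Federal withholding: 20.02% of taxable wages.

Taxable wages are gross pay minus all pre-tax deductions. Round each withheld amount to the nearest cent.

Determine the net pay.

401(k) contribution: $1080.41 × 0.0318 = $34.36
Taxable wages = $1080.41 − $34.36 = $1046.05
Local income tax: $1046.05 × 0.025 = $26.15
Federal withholding: $1046.05 × 0.2002 = $209.42
State withholding: $1046.05 × 0.045 = $47.07
Medicare tax: $1080.41 × 0.02 = $21.61
Garnishment: $1080.41 × 0.018 = $19.45
Life insurance premium: $37.33
Total deductions = $34.36 + $26.15 + $209.42 + $47.07 + $21.61 + $19.45 + $37.33 = $395.39
Net pay = $1080.41 − $395.39 = $685.02

$685.02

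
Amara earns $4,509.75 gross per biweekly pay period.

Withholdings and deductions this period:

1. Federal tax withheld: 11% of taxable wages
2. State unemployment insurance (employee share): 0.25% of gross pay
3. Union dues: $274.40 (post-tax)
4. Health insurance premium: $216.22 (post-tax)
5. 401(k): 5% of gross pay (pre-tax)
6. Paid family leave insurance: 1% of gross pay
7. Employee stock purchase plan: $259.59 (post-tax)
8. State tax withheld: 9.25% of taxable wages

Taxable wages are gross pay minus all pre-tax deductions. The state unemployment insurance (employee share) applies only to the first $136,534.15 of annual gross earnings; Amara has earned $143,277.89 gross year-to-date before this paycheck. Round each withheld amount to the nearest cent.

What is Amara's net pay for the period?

401(k): $4,509.75 × 0.05 = $225.49
Taxable wages = $4,509.75 − $225.49 = $4,284.26
Federal tax withheld: $4,284.26 × 0.11 = $471.27
State tax withheld: $4,284.26 × 0.0925 = $396.29
Paid family leave insurance: $4,509.75 × 0.01 = $45.10
State unemployment insurance (employee share): annual cap $136,534.15 already reached (YTD $143,277.89), so $0.00
Union dues: $274.40
Employee stock purchase plan: $259.59
Health insurance premium: $216.22
Total deductions = $225.49 + $471.27 + $396.29 + $45.10 + $0.00 + $274.40 + $259.59 + $216.22 = $1,888.36
Net pay = $4,509.75 − $1,888.36 = $2,621.39

$2,621.39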